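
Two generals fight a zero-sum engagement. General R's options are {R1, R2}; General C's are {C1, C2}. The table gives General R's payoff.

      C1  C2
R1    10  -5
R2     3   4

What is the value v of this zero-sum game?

55/16

Row minima: R1 → -5, R2 → 3; maximin = 3.
Column maxima: C1 → 10, C2 → 4; minimax = 4.
3 ≠ 4, so there is no saddle point; optimal play is mixed.
Let General R play R1 with probability p. Expected payoff against C1: 10p + 3(1−p) = 7p + 3; against C2: (-5)p + 4(1−p) = −9p + 4.
Setting these equal: 7p + 3 = −9p + 4 ⇒ 16p = 1 ⇒ p = 1/16, and the value is (7)·(1/16) + 3 = 55/16.
For General C: with q = P(C1), equating R1's and R2's payoffs gives 15q − 5 = −q + 4 ⇒ q = 9/16.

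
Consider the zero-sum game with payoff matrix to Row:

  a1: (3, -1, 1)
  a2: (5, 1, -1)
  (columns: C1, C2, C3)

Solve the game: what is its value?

Row minima: a1 → -1, a2 → -1; maximin = -1.
Column maxima: C1 → 5, C2 → 1, C3 → 1; minimax = 1.
-1 ≠ 1, so there is no saddle point; optimal play is mixed.
C1 is strictly dominated by C2 (it gives Row strictly more in every row), so Column never plays it.
On the remaining 2×2 (a1, a2 vs C2, C3):
Let Row play a1 with probability p. Expected payoff against C2: (-1)p + 1(1−p) = −2p + 1; against C3: 1p + (-1)(1−p) = 2p − 1.
Setting these equal: −2p + 1 = 2p − 1 ⇒ −4p = -2 ⇒ p = 1/2, and the value is (-2)·(1/2) + 1 = 0.
For Column: with q = P(C2), equating a1's and a2's payoffs gives −2q + 1 = 2q − 1 ⇒ q = 1/2.

0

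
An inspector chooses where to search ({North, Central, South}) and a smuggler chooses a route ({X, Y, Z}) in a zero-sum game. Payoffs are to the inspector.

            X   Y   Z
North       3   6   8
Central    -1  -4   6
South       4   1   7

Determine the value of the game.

7/2

Row minima: North → 3, Central → -4, South → 1; maximin = 3.
Column maxima: X → 4, Y → 6, Z → 8; minimax = 4.
3 ≠ 4, so there is no saddle point; optimal play is mixed.
Central is strictly dominated by North, so the inspector never plays it.
Z is strictly dominated by X (it gives the inspector strictly more in every row), so the smuggler never plays it.
On the remaining 2×2 (North, South vs X, Y):
Let the inspector play North with probability p. Expected payoff against X: 3p + 4(1−p) = −p + 4; against Y: 6p + 1(1−p) = 5p + 1.
Setting these equal: −p + 4 = 5p + 1 ⇒ −6p = -3 ⇒ p = 1/2, and the value is (-1)·(1/2) + 4 = 7/2.
For the smuggler: with q = P(X), equating North's and South's payoffs gives −3q + 6 = 3q + 1 ⇒ q = 5/6.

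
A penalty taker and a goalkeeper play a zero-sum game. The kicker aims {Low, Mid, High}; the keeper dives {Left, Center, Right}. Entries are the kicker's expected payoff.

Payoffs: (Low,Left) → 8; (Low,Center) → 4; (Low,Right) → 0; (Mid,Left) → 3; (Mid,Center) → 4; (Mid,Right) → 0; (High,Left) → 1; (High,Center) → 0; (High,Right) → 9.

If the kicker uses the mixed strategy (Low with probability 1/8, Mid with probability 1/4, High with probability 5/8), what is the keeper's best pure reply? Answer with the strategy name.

If the keeper plays Left, the kicker's expected payoff is (1/8)·8 + (1/4)·3 + (5/8)·1 = 19/8.
If the keeper plays Center, the kicker's expected payoff is (1/8)·4 + (1/4)·4 + (5/8)·0 = 3/2.
If the keeper plays Right, the kicker's expected payoff is (1/8)·0 + (1/4)·0 + (5/8)·9 = 45/8.
The keeper minimizes the kicker's payoff; the smallest is 3/2, so the best response is Center.

Center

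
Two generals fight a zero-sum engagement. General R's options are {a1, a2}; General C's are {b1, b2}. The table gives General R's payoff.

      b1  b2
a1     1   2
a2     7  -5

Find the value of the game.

Row minima: a1 → 1, a2 → -5; maximin = 1.
Column maxima: b1 → 7, b2 → 2; minimax = 2.
1 ≠ 2, so there is no saddle point; optimal play is mixed.
Let General R play a1 with probability p. Expected payoff against b1: 1p + 7(1−p) = −6p + 7; against b2: 2p + (-5)(1−p) = 7p − 5.
Setting these equal: −6p + 7 = 7p − 5 ⇒ −13p = -12 ⇒ p = 12/13, and the value is (-6)·(12/13) + 7 = 19/13.
For General C: with q = P(b1), equating a1's and a2's payoffs gives −q + 2 = 12q − 5 ⇒ q = 7/13.

19/13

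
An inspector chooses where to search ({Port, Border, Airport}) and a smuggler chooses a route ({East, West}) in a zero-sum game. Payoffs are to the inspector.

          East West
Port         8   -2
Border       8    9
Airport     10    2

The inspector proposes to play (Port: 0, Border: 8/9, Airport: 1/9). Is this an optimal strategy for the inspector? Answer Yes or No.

Yes

Against East this mix gives (8/9)·8 + (1/9)·10 = 74/9.
Against West this mix gives (8/9)·9 + (1/9)·2 = 74/9.
All of the smuggler's active replies (East, West) yield 74/9, and no column does worse for the inspector. The mix makes the smuggler indifferent and guarantees 74/9, so it is optimal.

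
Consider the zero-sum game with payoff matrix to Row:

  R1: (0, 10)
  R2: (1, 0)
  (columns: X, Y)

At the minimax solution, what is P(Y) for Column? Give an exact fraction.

1/11

Row minima: R1 → 0, R2 → 0; maximin = 0.
Column maxima: X → 1, Y → 10; minimax = 1.
0 ≠ 1, so there is no saddle point; optimal play is mixed.
Let Row play R1 with probability p. Expected payoff against X: 0p + 1(1−p) = −p + 1; against Y: 10p + 0(1−p) = 10p.
Setting these equal: −p + 1 = 10p ⇒ −11p = -1 ⇒ p = 1/11, and the value is (-1)·(1/11) + 1 = 10/11.
For Column: with q = P(X), equating R1's and R2's payoffs gives −10q + 10 = q ⇒ q = 10/11.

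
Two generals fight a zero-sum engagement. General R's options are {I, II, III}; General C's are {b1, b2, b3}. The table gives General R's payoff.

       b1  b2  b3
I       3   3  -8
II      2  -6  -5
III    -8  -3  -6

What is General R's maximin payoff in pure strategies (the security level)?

-6

Row minima: I → -8, II → -6, III → -8.
The best of these is -6.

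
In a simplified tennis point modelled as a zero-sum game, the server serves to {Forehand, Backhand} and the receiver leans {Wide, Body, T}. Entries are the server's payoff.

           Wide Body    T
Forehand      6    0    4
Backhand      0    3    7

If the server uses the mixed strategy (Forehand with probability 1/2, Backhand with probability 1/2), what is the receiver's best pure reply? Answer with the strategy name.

If the receiver plays Wide, the server's expected payoff is (1/2)·6 + (1/2)·0 = 3.
If the receiver plays Body, the server's expected payoff is (1/2)·0 + (1/2)·3 = 3/2.
If the receiver plays T, the server's expected payoff is (1/2)·4 + (1/2)·7 = 11/2.
The receiver minimizes the server's payoff; the smallest is 3/2, so the best response is Body.

Body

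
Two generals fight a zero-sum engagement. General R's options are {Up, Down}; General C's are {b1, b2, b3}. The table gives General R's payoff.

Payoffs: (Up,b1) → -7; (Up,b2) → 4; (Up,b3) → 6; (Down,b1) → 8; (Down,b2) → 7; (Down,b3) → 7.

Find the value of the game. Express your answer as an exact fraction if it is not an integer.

Row minima: Up → -7, Down → 7; maximin = 7.
Column maxima: b1 → 8, b2 → 7, b3 → 7; minimax = 7.
Since maximin = minimax = 7, there is a saddle point and the value is 7.

7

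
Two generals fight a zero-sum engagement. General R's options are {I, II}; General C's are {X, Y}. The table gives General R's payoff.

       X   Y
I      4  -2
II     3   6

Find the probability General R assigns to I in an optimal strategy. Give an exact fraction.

Row minima: I → -2, II → 3; maximin = 3.
Column maxima: X → 4, Y → 6; minimax = 4.
3 ≠ 4, so there is no saddle point; optimal play is mixed.
Let General R play I with probability p. Expected payoff against X: 4p + 3(1−p) = p + 3; against Y: (-2)p + 6(1−p) = −8p + 6.
Setting these equal: p + 3 = −8p + 6 ⇒ 9p = 3 ⇒ p = 1/3, and the value is (1)·(1/3) + 3 = 10/3.
For General C: with q = P(X), equating I's and II's payoffs gives 6q − 2 = −3q + 6 ⇒ q = 8/9.

1/3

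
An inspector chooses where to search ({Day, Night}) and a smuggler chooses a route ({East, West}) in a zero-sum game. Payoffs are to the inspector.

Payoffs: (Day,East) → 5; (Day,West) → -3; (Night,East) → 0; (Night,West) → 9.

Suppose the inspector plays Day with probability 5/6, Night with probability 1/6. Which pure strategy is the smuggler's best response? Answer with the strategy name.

West

If the smuggler plays East, the inspector's expected payoff is (5/6)·5 + (1/6)·0 = 25/6.
If the smuggler plays West, the inspector's expected payoff is (5/6)·(-3) + (1/6)·9 = -1.
The smuggler minimizes the inspector's payoff; the smallest is -1, so the best response is West.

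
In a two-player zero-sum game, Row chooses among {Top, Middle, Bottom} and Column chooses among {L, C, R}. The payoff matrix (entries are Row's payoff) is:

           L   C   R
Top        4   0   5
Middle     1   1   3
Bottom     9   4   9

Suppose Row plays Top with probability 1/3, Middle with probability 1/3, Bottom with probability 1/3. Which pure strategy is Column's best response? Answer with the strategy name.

C

If Column plays L, Row's expected payoff is (1/3)·4 + (1/3)·1 + (1/3)·9 = 14/3.
If Column plays C, Row's expected payoff is (1/3)·0 + (1/3)·1 + (1/3)·4 = 5/3.
If Column plays R, Row's expected payoff is (1/3)·5 + (1/3)·3 + (1/3)·9 = 17/3.
Column minimizes Row's payoff; the smallest is 5/3, so the best response is C.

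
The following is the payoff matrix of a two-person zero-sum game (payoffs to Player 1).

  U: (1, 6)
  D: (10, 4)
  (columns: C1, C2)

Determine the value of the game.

56/11

Row minima: U → 1, D → 4; maximin = 4.
Column maxima: C1 → 10, C2 → 6; minimax = 6.
4 ≠ 6, so there is no saddle point; optimal play is mixed.
Let Player 1 play U with probability p. Expected payoff against C1: 1p + 10(1−p) = −9p + 10; against C2: 6p + 4(1−p) = 2p + 4.
Setting these equal: −9p + 10 = 2p + 4 ⇒ −11p = -6 ⇒ p = 6/11, and the value is (-9)·(6/11) + 10 = 56/11.
For Player 2: with q = P(C1), equating U's and D's payoffs gives −5q + 6 = 6q + 4 ⇒ q = 2/11.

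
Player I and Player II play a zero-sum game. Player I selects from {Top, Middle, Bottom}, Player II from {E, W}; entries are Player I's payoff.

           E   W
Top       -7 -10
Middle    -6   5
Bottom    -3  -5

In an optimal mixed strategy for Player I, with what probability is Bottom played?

Row minima: Top → -10, Middle → -6, Bottom → -5; maximin = -5.
Column maxima: E → -3, W → 5; minimax = -3.
-5 ≠ -3, so there is no saddle point; optimal play is mixed.
Top is strictly dominated by Middle, so Player I never plays it.
On the remaining 2×2 (Middle, Bottom vs E, W):
Let Player I play Middle with probability p. Expected payoff against E: (-6)p + (-3)(1−p) = −3p − 3; against W: 5p + (-5)(1−p) = 10p − 5.
Setting these equal: −3p − 3 = 10p − 5 ⇒ −13p = -2 ⇒ p = 2/13, and the value is (-3)·(2/13) − 3 = -45/13.
For Player II: with q = P(E), equating Middle's and Bottom's payoffs gives −11q + 5 = 2q − 5 ⇒ q = 10/13.

11/13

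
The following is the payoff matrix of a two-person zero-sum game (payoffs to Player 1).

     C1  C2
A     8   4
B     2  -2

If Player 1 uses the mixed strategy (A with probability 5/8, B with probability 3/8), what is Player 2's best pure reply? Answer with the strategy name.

C2

If Player 2 plays C1, Player 1's expected payoff is (5/8)·8 + (3/8)·2 = 23/4.
If Player 2 plays C2, Player 1's expected payoff is (5/8)·4 + (3/8)·(-2) = 7/4.
Player 2 minimizes Player 1's payoff; the smallest is 7/4, so the best response is C2.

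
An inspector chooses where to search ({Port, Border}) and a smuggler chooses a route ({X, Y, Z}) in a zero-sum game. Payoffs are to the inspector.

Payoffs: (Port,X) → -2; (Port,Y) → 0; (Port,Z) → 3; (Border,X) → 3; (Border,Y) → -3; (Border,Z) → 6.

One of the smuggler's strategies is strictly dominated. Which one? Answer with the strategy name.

Z

X holds the inspector's payoff strictly below Z in every row: -2 < 3, 3 < 6.
So Z is strictly dominated for the smuggler.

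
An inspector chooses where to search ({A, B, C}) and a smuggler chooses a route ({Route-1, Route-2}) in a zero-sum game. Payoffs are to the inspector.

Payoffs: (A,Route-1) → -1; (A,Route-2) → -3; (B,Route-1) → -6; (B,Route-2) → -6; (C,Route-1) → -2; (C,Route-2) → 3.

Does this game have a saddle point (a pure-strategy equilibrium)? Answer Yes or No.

No

Row minima: A → -3, B → -6, C → -2; maximin = -2.
Column maxima: Route-1 → -1, Route-2 → 3; minimax = -1.
-2 ≠ -1, so no pure-strategy equilibrium exists.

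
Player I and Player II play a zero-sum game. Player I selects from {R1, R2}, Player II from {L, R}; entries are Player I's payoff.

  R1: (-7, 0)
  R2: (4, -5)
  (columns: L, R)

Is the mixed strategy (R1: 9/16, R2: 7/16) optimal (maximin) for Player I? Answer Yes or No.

Against L this mix gives (9/16)·(-7) + (7/16)·4 = -35/16.
Against R this mix gives (9/16)·0 + (7/16)·(-5) = -35/16.
All of Player II's active replies (L, R) yield -35/16, and no column does worse for Player I. The mix makes Player II indifferent and guarantees -35/16, so it is optimal.

Yes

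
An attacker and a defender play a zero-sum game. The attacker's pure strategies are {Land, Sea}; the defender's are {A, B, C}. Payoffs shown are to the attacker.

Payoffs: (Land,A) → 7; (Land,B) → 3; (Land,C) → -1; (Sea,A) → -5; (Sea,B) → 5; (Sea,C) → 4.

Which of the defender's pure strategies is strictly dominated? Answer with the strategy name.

B

C holds the attacker's payoff strictly below B in every row: -1 < 3, 4 < 5.
So B is strictly dominated for the defender.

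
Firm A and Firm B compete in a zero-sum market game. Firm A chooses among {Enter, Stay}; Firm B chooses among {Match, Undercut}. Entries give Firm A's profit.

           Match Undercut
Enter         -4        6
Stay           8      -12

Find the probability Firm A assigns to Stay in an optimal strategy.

1/3

Row minima: Enter → -4, Stay → -12; maximin = -4.
Column maxima: Match → 8, Undercut → 6; minimax = 6.
-4 ≠ 6, so there is no saddle point; optimal play is mixed.
Let Firm A play Enter with probability p. Expected payoff against Match: (-4)p + 8(1−p) = −12p + 8; against Undercut: 6p + (-12)(1−p) = 18p − 12.
Setting these equal: −12p + 8 = 18p − 12 ⇒ −30p = -20 ⇒ p = 2/3, and the value is (-12)·(2/3) + 8 = 0.
For Firm B: with q = P(Match), equating Enter's and Stay's payoffs gives −10q + 6 = 20q − 12 ⇒ q = 3/5.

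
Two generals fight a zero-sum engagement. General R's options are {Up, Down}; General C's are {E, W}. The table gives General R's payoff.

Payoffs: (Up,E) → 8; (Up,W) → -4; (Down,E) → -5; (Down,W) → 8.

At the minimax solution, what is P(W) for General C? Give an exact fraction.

Row minima: Up → -4, Down → -5; maximin = -4.
Column maxima: E → 8, W → 8; minimax = 8.
-4 ≠ 8, so there is no saddle point; optimal play is mixed.
Let General R play Up with probability p. Expected payoff against E: 8p + (-5)(1−p) = 13p − 5; against W: (-4)p + 8(1−p) = −12p + 8.
Setting these equal: 13p − 5 = −12p + 8 ⇒ 25p = 13 ⇒ p = 13/25, and the value is (13)·(13/25) − 5 = 44/25.
For General C: with q = P(E), equating Up's and Down's payoffs gives 12q − 4 = −13q + 8 ⇒ q = 12/25.

13/25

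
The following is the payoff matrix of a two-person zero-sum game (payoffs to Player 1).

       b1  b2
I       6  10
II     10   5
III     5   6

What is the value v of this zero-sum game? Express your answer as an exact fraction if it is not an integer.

Row minima: I → 6, II → 5, III → 5; maximin = 6.
Column maxima: b1 → 10, b2 → 10; minimax = 10.
6 ≠ 10, so there is no saddle point; optimal play is mixed.
III is strictly dominated by I, so Player 1 never plays it.
On the remaining 2×2 (I, II vs b1, b2):
Let Player 1 play I with probability p. Expected payoff against b1: 6p + 10(1−p) = −4p + 10; against b2: 10p + 5(1−p) = 5p + 5.
Setting these equal: −4p + 10 = 5p + 5 ⇒ −9p = -5 ⇒ p = 5/9, and the value is (-4)·(5/9) + 10 = 70/9.
For Player 2: with q = P(b1), equating I's and II's payoffs gives −4q + 10 = 5q + 5 ⇒ q = 5/9.

70/9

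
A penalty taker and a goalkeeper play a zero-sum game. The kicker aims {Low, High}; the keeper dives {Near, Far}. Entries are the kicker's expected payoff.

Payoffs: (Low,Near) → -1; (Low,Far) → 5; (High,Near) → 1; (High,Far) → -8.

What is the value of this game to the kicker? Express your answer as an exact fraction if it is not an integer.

Row minima: Low → -1, High → -8; maximin = -1.
Column maxima: Near → 1, Far → 5; minimax = 1.
-1 ≠ 1, so there is no saddle point; optimal play is mixed.
Let the kicker play Low with probability p. Expected payoff against Near: (-1)p + 1(1−p) = −2p + 1; against Far: 5p + (-8)(1−p) = 13p − 8.
Setting these equal: −2p + 1 = 13p − 8 ⇒ −15p = -9 ⇒ p = 3/5, and the value is (-2)·(3/5) + 1 = -1/5.
For the keeper: with q = P(Near), equating Low's and High's payoffs gives −6q + 5 = 9q − 8 ⇒ q = 13/15.

-1/5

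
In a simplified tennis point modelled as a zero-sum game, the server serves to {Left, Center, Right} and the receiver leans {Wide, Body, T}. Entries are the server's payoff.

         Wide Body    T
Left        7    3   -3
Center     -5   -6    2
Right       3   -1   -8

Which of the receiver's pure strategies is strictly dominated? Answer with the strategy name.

Body holds the server's payoff strictly below Wide in every row: 3 < 7, -6 < -5, -1 < 3.
So Wide is strictly dominated for the receiver.

Wide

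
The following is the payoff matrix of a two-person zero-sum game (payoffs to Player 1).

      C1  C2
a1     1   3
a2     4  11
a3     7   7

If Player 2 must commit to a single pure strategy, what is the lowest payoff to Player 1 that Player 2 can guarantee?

Column maxima: C1 → 7, C2 → 11.
The smallest of these is 7.

7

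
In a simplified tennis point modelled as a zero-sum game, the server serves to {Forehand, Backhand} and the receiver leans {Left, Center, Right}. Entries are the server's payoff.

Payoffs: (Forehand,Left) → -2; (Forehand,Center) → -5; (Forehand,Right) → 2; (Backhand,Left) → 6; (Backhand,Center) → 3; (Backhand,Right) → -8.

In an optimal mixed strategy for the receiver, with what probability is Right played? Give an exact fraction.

Row minima: Forehand → -5, Backhand → -8; maximin = -5.
Column maxima: Left → 6, Center → 3, Right → 2; minimax = 2.
-5 ≠ 2, so there is no saddle point; optimal play is mixed.
Left is strictly dominated by Center (it gives the server strictly more in every row), so the receiver never plays it.
On the remaining 2×2 (Forehand, Backhand vs Center, Right):
Let the server play Forehand with probability p. Expected payoff against Center: (-5)p + 3(1−p) = −8p + 3; against Right: 2p + (-8)(1−p) = 10p − 8.
Setting these equal: −8p + 3 = 10p − 8 ⇒ −18p = -11 ⇒ p = 11/18, and the value is (-8)·(11/18) + 3 = -17/9.
For the receiver: with q = P(Center), equating Forehand's and Backhand's payoffs gives −7q + 2 = 11q − 8 ⇒ q = 5/9.

4/9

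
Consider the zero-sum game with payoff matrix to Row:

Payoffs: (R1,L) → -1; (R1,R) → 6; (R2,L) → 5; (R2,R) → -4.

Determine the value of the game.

Row minima: R1 → -1, R2 → -4; maximin = -1.
Column maxima: L → 5, R → 6; minimax = 5.
-1 ≠ 5, so there is no saddle point; optimal play is mixed.
Let Row play R1 with probability p. Expected payoff against L: (-1)p + 5(1−p) = −6p + 5; against R: 6p + (-4)(1−p) = 10p − 4.
Setting these equal: −6p + 5 = 10p − 4 ⇒ −16p = -9 ⇒ p = 9/16, and the value is (-6)·(9/16) + 5 = 13/8.
For Column: with q = P(L), equating R1's and R2's payoffs gives −7q + 6 = 9q − 4 ⇒ q = 5/8.

13/8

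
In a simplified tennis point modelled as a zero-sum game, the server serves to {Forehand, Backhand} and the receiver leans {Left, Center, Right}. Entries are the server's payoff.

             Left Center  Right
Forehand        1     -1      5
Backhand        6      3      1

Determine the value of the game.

Row minima: Forehand → -1, Backhand → 1; maximin = 1.
Column maxima: Left → 6, Center → 3, Right → 5; minimax = 3.
1 ≠ 3, so there is no saddle point; optimal play is mixed.
Left is strictly dominated by Center (it gives the server strictly more in every row), so the receiver never plays it.
On the remaining 2×2 (Forehand, Backhand vs Center, Right):
Let the server play Forehand with probability p. Expected payoff against Center: (-1)p + 3(1−p) = −4p + 3; against Right: 5p + 1(1−p) = 4p + 1.
Setting these equal: −4p + 3 = 4p + 1 ⇒ −8p = -2 ⇒ p = 1/4, and the value is (-4)·(1/4) + 3 = 2.
For the receiver: with q = P(Center), equating Forehand's and Backhand's payoffs gives −6q + 5 = 2q + 1 ⇒ q = 1/2.

2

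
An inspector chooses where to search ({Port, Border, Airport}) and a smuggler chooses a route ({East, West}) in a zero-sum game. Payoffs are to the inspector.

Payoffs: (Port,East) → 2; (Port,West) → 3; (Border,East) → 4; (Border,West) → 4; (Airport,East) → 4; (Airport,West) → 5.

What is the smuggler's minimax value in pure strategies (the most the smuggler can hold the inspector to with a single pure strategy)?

Column maxima: East → 4, West → 5.
The smallest of these is 4.

4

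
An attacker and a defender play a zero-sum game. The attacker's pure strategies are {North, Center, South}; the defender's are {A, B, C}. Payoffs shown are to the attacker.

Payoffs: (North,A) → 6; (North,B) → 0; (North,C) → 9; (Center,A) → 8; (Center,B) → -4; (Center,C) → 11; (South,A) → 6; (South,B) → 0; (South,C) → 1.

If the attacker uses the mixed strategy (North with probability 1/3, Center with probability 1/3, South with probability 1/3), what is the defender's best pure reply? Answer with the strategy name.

B

If the defender plays A, the attacker's expected payoff is (1/3)·6 + (1/3)·8 + (1/3)·6 = 20/3.
If the defender plays B, the attacker's expected payoff is (1/3)·0 + (1/3)·(-4) + (1/3)·0 = -4/3.
If the defender plays C, the attacker's expected payoff is (1/3)·9 + (1/3)·11 + (1/3)·1 = 7.
The defender minimizes the attacker's payoff; the smallest is -4/3, so the best response is B.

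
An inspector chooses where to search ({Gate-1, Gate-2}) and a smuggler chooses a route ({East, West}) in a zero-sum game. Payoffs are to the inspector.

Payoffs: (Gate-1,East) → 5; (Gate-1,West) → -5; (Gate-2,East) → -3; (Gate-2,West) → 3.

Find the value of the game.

Row minima: Gate-1 → -5, Gate-2 → -3; maximin = -3.
Column maxima: East → 5, West → 3; minimax = 3.
-3 ≠ 3, so there is no saddle point; optimal play is mixed.
Let the inspector play Gate-1 with probability p. Expected payoff against East: 5p + (-3)(1−p) = 8p − 3; against West: (-5)p + 3(1−p) = −8p + 3.
Setting these equal: 8p − 3 = −8p + 3 ⇒ 16p = 6 ⇒ p = 3/8, and the value is (8)·(3/8) − 3 = 0.
For the smuggler: with q = P(East), equating Gate-1's and Gate-2's payoffs gives 10q − 5 = −6q + 3 ⇒ q = 1/2.

0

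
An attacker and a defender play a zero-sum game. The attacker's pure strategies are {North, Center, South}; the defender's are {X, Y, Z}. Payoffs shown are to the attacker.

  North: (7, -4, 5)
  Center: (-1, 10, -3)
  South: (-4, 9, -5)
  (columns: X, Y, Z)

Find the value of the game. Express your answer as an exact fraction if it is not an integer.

Row minima: North → -4, Center → -3, South → -5; maximin = -3.
Column maxima: X → 7, Y → 10, Z → 5; minimax = 5.
-3 ≠ 5, so there is no saddle point; optimal play is mixed.
South is strictly dominated by Center, so the attacker never plays it.
X is strictly dominated by Z (it gives the attacker strictly more in every row), so the defender never plays it.
On the remaining 2×2 (North, Center vs Y, Z):
Let the attacker play North with probability p. Expected payoff against Y: (-4)p + 10(1−p) = −14p + 10; against Z: 5p + (-3)(1−p) = 8p − 3.
Setting these equal: −14p + 10 = 8p − 3 ⇒ −22p = -13 ⇒ p = 13/22, and the value is (-14)·(13/22) + 10 = 19/11.
For the defender: with q = P(Y), equating North's and Center's payoffs gives −9q + 5 = 13q − 3 ⇒ q = 4/11.

19/11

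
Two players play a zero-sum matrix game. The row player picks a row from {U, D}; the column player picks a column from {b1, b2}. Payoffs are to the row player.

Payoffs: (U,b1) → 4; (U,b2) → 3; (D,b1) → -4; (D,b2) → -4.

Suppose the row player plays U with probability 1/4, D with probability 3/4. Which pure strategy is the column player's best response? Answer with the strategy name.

b2

If the column player plays b1, the row player's expected payoff is (1/4)·4 + (3/4)·(-4) = -2.
If the column player plays b2, the row player's expected payoff is (1/4)·3 + (3/4)·(-4) = -9/4.
The column player minimizes the row player's payoff; the smallest is -9/4, so the best response is b2.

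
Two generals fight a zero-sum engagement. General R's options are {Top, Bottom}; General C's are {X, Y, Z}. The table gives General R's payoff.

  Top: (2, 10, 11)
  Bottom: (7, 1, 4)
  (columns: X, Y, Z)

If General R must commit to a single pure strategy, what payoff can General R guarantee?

Row minima: Top → 2, Bottom → 1.
The best of these is 2.

2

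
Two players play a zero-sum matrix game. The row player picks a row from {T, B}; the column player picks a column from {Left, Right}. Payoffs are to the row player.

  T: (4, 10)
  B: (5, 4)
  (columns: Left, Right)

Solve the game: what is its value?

Row minima: T → 4, B → 4; maximin = 4.
Column maxima: Left → 5, Right → 10; minimax = 5.
4 ≠ 5, so there is no saddle point; optimal play is mixed.
Let the row player play T with probability p. Expected payoff against Left: 4p + 5(1−p) = −p + 5; against Right: 10p + 4(1−p) = 6p + 4.
Setting these equal: −p + 5 = 6p + 4 ⇒ −7p = -1 ⇒ p = 1/7, and the value is (-1)·(1/7) + 5 = 34/7.
For the column player: with q = P(Left), equating T's and B's payoffs gives −6q + 10 = q + 4 ⇒ q = 6/7.

34/7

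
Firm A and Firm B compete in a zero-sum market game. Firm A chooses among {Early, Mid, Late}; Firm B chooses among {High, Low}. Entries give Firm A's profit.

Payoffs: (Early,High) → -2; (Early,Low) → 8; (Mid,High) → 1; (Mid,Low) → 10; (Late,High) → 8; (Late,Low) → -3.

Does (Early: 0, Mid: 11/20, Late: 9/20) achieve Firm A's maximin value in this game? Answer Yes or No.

Yes

Against High this mix gives (11/20)·1 + (9/20)·8 = 83/20.
Against Low this mix gives (11/20)·10 + (9/20)·(-3) = 83/20.
All of Firm B's active replies (High, Low) yield 83/20, and no column does worse for Firm A. The mix makes Firm B indifferent and guarantees 83/20, so it is optimal.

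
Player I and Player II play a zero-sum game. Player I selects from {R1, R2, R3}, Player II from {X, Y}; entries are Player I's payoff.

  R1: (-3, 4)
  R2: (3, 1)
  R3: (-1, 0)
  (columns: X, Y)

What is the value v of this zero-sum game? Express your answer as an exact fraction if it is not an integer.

Row minima: R1 → -3, R2 → 1, R3 → -1; maximin = 1.
Column maxima: X → 3, Y → 4; minimax = 3.
1 ≠ 3, so there is no saddle point; optimal play is mixed.
R3 is strictly dominated by R2, so Player I never plays it.
On the remaining 2×2 (R1, R2 vs X, Y):
Let Player I play R1 with probability p. Expected payoff against X: (-3)p + 3(1−p) = −6p + 3; against Y: 4p + 1(1−p) = 3p + 1.
Setting these equal: −6p + 3 = 3p + 1 ⇒ −9p = -2 ⇒ p = 2/9, and the value is (-6)·(2/9) + 3 = 5/3.
For Player II: with q = P(X), equating R1's and R2's payoffs gives −7q + 4 = 2q + 1 ⇒ q = 1/3.

5/3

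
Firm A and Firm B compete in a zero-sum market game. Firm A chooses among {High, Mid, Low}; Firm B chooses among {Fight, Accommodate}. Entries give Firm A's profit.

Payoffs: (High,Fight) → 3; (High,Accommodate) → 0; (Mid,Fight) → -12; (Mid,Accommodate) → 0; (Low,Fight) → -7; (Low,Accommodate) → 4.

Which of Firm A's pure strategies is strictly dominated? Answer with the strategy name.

Low gives a strictly higher payoff than Mid against every column: -7 > -12, 4 > 0.
So Mid is strictly dominated and Firm A never plays it.

Mid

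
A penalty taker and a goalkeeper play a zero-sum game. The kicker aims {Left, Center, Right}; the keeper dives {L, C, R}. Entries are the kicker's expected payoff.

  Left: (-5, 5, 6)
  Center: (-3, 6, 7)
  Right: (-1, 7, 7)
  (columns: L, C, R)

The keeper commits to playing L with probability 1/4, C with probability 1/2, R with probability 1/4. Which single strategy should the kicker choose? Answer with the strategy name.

Right

Expected payoff of Left: (1/4)·(-5) + (1/2)·5 + (1/4)·6 = 11/4.
Expected payoff of Center: (1/4)·(-3) + (1/2)·6 + (1/4)·7 = 4.
Expected payoff of Right: (1/4)·(-1) + (1/2)·7 + (1/4)·7 = 5.
The largest is 5, so the kicker's best response is Right.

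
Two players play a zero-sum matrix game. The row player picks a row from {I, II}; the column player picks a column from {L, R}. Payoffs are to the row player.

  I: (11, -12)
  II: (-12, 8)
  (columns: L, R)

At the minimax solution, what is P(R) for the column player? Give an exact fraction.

23/43

Row minima: I → -12, II → -12; maximin = -12.
Column maxima: L → 11, R → 8; minimax = 8.
-12 ≠ 8, so there is no saddle point; optimal play is mixed.
Let the row player play I with probability p. Expected payoff against L: 11p + (-12)(1−p) = 23p − 12; against R: (-12)p + 8(1−p) = −20p + 8.
Setting these equal: 23p − 12 = −20p + 8 ⇒ 43p = 20 ⇒ p = 20/43, and the value is (23)·(20/43) − 12 = -56/43.
For the column player: with q = P(L), equating I's and II's payoffs gives 23q − 12 = −20q + 8 ⇒ q = 20/43.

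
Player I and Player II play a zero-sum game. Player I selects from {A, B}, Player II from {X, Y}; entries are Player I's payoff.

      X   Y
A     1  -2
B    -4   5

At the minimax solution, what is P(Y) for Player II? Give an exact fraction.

Row minima: A → -2, B → -4; maximin = -2.
Column maxima: X → 1, Y → 5; minimax = 1.
-2 ≠ 1, so there is no saddle point; optimal play is mixed.
Let Player I play A with probability p. Expected payoff against X: 1p + (-4)(1−p) = 5p − 4; against Y: (-2)p + 5(1−p) = −7p + 5.
Setting these equal: 5p − 4 = −7p + 5 ⇒ 12p = 9 ⇒ p = 3/4, and the value is (5)·(3/4) − 4 = -1/4.
For Player II: with q = P(X), equating A's and B's payoffs gives 3q − 2 = −9q + 5 ⇒ q = 7/12.

5/12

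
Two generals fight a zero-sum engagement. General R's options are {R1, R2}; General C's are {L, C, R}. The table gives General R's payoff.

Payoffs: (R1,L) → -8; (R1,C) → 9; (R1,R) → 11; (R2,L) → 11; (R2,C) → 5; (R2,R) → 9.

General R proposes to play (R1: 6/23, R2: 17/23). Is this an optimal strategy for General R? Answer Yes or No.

Yes

Against L this mix gives (6/23)·(-8) + (17/23)·11 = 139/23.
Against C this mix gives (6/23)·9 + (17/23)·5 = 139/23.
Against R this mix gives (6/23)·11 + (17/23)·9 = 219/23.
All of General C's active replies (L, C) yield 139/23, and no column does worse for General R. The mix makes General C indifferent and guarantees 139/23, so it is optimal.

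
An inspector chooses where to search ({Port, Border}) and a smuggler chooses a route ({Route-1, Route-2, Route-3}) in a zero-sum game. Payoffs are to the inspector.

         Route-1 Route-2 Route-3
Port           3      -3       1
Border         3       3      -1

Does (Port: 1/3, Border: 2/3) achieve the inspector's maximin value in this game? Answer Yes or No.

Against Route-1 this mix gives (1/3)·3 + (2/3)·3 = 3.
Against Route-2 this mix gives (1/3)·(-3) + (2/3)·3 = 1.
Against Route-3 this mix gives (1/3)·1 + (2/3)·(-1) = -1/3.
The smuggler will play Route-3, holding the inspector to -1/3. Shifting weight toward the row that does better against Route-3 would raise this floor (the equalizing mix achieves 0 against both Route-3 and Route-2), so the proposed strategy is not optimal.

No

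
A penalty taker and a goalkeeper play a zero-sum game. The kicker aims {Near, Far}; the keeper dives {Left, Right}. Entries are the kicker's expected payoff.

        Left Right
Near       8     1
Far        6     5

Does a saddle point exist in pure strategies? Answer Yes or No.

Yes

Row minima: Near → 1, Far → 5; maximin = 5.
Column maxima: Left → 8, Right → 5; minimax = 5.
maximin = minimax = 5, so a saddle point exists.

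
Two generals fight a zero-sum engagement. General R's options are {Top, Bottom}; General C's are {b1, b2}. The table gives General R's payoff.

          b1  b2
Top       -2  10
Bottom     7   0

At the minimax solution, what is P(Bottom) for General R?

Row minima: Top → -2, Bottom → 0; maximin = 0.
Column maxima: b1 → 7, b2 → 10; minimax = 7.
0 ≠ 7, so there is no saddle point; optimal play is mixed.
Let General R play Top with probability p. Expected payoff against b1: (-2)p + 7(1−p) = −9p + 7; against b2: 10p + 0(1−p) = 10p.
Setting these equal: −9p + 7 = 10p ⇒ −19p = -7 ⇒ p = 7/19, and the value is (-9)·(7/19) + 7 = 70/19.
For General C: with q = P(b1), equating Top's and Bottom's payoffs gives −12q + 10 = 7q ⇒ q = 10/19.

12/19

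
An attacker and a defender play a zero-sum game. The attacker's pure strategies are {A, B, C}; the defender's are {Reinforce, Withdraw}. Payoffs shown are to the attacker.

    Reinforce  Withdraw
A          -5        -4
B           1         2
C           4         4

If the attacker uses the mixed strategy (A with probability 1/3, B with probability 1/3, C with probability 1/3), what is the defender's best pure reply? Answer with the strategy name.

Reinforce

If the defender plays Reinforce, the attacker's expected payoff is (1/3)·(-5) + (1/3)·1 + (1/3)·4 = 0.
If the defender plays Withdraw, the attacker's expected payoff is (1/3)·(-4) + (1/3)·2 + (1/3)·4 = 2/3.
The defender minimizes the attacker's payoff; the smallest is 0, so the best response is Reinforce.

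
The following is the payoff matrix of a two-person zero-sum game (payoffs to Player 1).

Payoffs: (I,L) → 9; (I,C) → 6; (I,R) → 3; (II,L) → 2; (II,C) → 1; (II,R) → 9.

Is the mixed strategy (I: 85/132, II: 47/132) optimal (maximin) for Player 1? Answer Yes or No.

Against L this mix gives (85/132)·9 + (47/132)·2 = 859/132.
Against C this mix gives (85/132)·6 + (47/132)·1 = 557/132.
Against R this mix gives (85/132)·3 + (47/132)·9 = 113/22.
Player 2 will play C, holding Player 1 to 557/132. Shifting weight toward the row that does better against C would raise this floor (the equalizing mix achieves 51/11 against both C and R), so the proposed strategy is not optimal.

No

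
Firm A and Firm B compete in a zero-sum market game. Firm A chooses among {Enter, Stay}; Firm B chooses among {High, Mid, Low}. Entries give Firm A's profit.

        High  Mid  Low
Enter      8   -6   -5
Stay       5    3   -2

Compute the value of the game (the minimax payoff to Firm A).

-2

Row minima: Enter → -6, Stay → -2; maximin = -2.
Column maxima: High → 8, Mid → 3, Low → -2; minimax = -2.
Since maximin = minimax = -2, there is a saddle point and the value is -2.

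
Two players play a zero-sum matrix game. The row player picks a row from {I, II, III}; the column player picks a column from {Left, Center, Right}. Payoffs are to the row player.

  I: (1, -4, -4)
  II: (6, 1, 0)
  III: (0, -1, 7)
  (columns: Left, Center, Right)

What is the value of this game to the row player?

7/9

Row minima: I → -4, II → 0, III → -1; maximin = 0.
Column maxima: Left → 6, Center → 1, Right → 7; minimax = 1.
0 ≠ 1, so there is no saddle point; optimal play is mixed.
I is strictly dominated by II, so the row player never plays it.
Left is strictly dominated by Center (it gives the row player strictly more in every row), so the column player never plays it.
On the remaining 2×2 (II, III vs Center, Right):
Let the row player play II with probability p. Expected payoff against Center: 1p + (-1)(1−p) = 2p − 1; against Right: 0p + 7(1−p) = −7p + 7.
Setting these equal: 2p − 1 = −7p + 7 ⇒ 9p = 8 ⇒ p = 8/9, and the value is (2)·(8/9) − 1 = 7/9.
For the column player: with q = P(Center), equating II's and III's payoffs gives q = −8q + 7 ⇒ q = 7/9.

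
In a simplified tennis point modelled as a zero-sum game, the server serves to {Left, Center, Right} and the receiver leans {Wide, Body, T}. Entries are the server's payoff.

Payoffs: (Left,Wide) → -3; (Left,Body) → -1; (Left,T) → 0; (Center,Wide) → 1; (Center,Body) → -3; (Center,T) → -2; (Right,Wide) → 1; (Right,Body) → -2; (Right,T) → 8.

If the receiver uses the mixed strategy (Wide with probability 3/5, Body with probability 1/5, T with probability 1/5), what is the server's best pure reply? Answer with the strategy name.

Right

Expected payoff of Left: (3/5)·(-3) + (1/5)·(-1) + (1/5)·0 = -2.
Expected payoff of Center: (3/5)·1 + (1/5)·(-3) + (1/5)·(-2) = -2/5.
Expected payoff of Right: (3/5)·1 + (1/5)·(-2) + (1/5)·8 = 9/5.
The largest is 9/5, so the server's best response is Right.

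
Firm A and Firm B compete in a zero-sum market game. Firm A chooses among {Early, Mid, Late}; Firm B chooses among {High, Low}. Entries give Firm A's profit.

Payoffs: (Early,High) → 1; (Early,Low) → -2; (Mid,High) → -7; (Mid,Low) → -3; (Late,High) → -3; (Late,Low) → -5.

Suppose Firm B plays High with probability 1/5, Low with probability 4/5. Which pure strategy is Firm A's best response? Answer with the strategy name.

Expected payoff of Early: (1/5)·1 + (4/5)·(-2) = -7/5.
Expected payoff of Mid: (1/5)·(-7) + (4/5)·(-3) = -19/5.
Expected payoff of Late: (1/5)·(-3) + (4/5)·(-5) = -23/5.
The largest is -7/5, so Firm A's best response is Early.

Early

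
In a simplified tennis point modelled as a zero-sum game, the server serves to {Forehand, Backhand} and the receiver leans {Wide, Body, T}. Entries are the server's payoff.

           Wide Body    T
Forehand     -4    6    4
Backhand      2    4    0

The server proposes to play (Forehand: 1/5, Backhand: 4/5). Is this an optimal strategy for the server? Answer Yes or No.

Yes

Against Wide this mix gives (1/5)·(-4) + (4/5)·2 = 4/5.
Against Body this mix gives (1/5)·6 + (4/5)·4 = 22/5.
Against T this mix gives (1/5)·4 + (4/5)·0 = 4/5.
All of the receiver's active replies (Wide, T) yield 4/5, and no column does worse for the server. The mix makes the receiver indifferent and guarantees 4/5, so it is optimal.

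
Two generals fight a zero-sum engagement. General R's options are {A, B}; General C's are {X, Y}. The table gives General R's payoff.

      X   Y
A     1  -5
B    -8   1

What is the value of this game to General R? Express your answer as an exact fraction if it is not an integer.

Row minima: A → -5, B → -8; maximin = -5.
Column maxima: X → 1, Y → 1; minimax = 1.
-5 ≠ 1, so there is no saddle point; optimal play is mixed.
Let General R play A with probability p. Expected payoff against X: 1p + (-8)(1−p) = 9p − 8; against Y: (-5)p + 1(1−p) = −6p + 1.
Setting these equal: 9p − 8 = −6p + 1 ⇒ 15p = 9 ⇒ p = 3/5, and the value is (9)·(3/5) − 8 = -13/5.
For General C: with q = P(X), equating A's and B's payoffs gives 6q − 5 = −9q + 1 ⇒ q = 2/5.

-13/5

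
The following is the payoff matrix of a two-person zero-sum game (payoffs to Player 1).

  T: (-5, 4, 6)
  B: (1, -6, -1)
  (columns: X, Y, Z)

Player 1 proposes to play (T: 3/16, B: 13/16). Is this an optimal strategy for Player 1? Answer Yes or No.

No

Against X this mix gives (3/16)·(-5) + (13/16)·1 = -1/8.
Against Y this mix gives (3/16)·4 + (13/16)·(-6) = -33/8.
Against Z this mix gives (3/16)·6 + (13/16)·(-1) = 5/16.
Player 2 will play Y, holding Player 1 to -33/8. Shifting weight toward the row that does better against Y would raise this floor (the equalizing mix achieves -13/8 against both Y and X), so the proposed strategy is not optimal.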